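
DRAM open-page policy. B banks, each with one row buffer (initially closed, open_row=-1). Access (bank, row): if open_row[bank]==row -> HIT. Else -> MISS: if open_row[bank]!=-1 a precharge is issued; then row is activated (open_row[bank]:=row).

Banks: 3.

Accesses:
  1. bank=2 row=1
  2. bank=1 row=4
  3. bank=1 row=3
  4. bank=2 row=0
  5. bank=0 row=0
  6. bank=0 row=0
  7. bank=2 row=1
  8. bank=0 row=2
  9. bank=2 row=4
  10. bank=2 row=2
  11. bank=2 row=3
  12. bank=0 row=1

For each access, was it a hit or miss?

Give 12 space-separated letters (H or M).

Answer: M M M M M H M M M M M M

Derivation:
Acc 1: bank2 row1 -> MISS (open row1); precharges=0
Acc 2: bank1 row4 -> MISS (open row4); precharges=0
Acc 3: bank1 row3 -> MISS (open row3); precharges=1
Acc 4: bank2 row0 -> MISS (open row0); precharges=2
Acc 5: bank0 row0 -> MISS (open row0); precharges=2
Acc 6: bank0 row0 -> HIT
Acc 7: bank2 row1 -> MISS (open row1); precharges=3
Acc 8: bank0 row2 -> MISS (open row2); precharges=4
Acc 9: bank2 row4 -> MISS (open row4); precharges=5
Acc 10: bank2 row2 -> MISS (open row2); precharges=6
Acc 11: bank2 row3 -> MISS (open row3); precharges=7
Acc 12: bank0 row1 -> MISS (open row1); precharges=8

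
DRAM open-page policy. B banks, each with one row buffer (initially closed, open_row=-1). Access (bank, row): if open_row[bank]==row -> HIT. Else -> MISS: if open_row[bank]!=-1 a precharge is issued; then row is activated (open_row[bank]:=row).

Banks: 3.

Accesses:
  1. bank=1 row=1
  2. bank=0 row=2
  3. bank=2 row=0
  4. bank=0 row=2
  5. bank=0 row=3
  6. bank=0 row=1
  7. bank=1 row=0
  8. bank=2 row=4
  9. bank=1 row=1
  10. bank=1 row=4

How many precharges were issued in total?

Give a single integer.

Answer: 6

Derivation:
Acc 1: bank1 row1 -> MISS (open row1); precharges=0
Acc 2: bank0 row2 -> MISS (open row2); precharges=0
Acc 3: bank2 row0 -> MISS (open row0); precharges=0
Acc 4: bank0 row2 -> HIT
Acc 5: bank0 row3 -> MISS (open row3); precharges=1
Acc 6: bank0 row1 -> MISS (open row1); precharges=2
Acc 7: bank1 row0 -> MISS (open row0); precharges=3
Acc 8: bank2 row4 -> MISS (open row4); precharges=4
Acc 9: bank1 row1 -> MISS (open row1); precharges=5
Acc 10: bank1 row4 -> MISS (open row4); precharges=6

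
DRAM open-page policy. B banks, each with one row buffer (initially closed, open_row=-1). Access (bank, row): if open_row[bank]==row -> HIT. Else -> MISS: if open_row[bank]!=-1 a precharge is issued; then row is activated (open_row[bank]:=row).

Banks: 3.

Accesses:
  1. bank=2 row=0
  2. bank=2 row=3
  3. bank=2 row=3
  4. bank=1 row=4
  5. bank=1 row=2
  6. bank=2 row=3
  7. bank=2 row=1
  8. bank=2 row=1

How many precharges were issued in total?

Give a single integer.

Acc 1: bank2 row0 -> MISS (open row0); precharges=0
Acc 2: bank2 row3 -> MISS (open row3); precharges=1
Acc 3: bank2 row3 -> HIT
Acc 4: bank1 row4 -> MISS (open row4); precharges=1
Acc 5: bank1 row2 -> MISS (open row2); precharges=2
Acc 6: bank2 row3 -> HIT
Acc 7: bank2 row1 -> MISS (open row1); precharges=3
Acc 8: bank2 row1 -> HIT

Answer: 3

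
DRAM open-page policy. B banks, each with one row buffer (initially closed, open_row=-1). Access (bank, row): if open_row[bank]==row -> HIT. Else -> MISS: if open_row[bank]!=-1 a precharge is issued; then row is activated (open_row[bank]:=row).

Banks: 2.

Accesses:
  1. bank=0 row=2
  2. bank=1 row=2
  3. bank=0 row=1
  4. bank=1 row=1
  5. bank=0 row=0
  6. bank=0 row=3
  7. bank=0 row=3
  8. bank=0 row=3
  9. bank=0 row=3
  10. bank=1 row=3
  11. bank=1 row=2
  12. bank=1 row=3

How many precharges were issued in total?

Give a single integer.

Answer: 7

Derivation:
Acc 1: bank0 row2 -> MISS (open row2); precharges=0
Acc 2: bank1 row2 -> MISS (open row2); precharges=0
Acc 3: bank0 row1 -> MISS (open row1); precharges=1
Acc 4: bank1 row1 -> MISS (open row1); precharges=2
Acc 5: bank0 row0 -> MISS (open row0); precharges=3
Acc 6: bank0 row3 -> MISS (open row3); precharges=4
Acc 7: bank0 row3 -> HIT
Acc 8: bank0 row3 -> HIT
Acc 9: bank0 row3 -> HIT
Acc 10: bank1 row3 -> MISS (open row3); precharges=5
Acc 11: bank1 row2 -> MISS (open row2); precharges=6
Acc 12: bank1 row3 -> MISS (open row3); precharges=7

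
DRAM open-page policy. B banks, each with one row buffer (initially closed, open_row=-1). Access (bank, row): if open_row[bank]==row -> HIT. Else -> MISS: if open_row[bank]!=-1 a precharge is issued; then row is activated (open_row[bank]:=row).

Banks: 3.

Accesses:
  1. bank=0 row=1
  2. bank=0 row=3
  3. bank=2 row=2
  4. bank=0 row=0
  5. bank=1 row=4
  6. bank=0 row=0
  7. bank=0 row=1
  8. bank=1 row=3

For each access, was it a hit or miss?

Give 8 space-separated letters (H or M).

Acc 1: bank0 row1 -> MISS (open row1); precharges=0
Acc 2: bank0 row3 -> MISS (open row3); precharges=1
Acc 3: bank2 row2 -> MISS (open row2); precharges=1
Acc 4: bank0 row0 -> MISS (open row0); precharges=2
Acc 5: bank1 row4 -> MISS (open row4); precharges=2
Acc 6: bank0 row0 -> HIT
Acc 7: bank0 row1 -> MISS (open row1); precharges=3
Acc 8: bank1 row3 -> MISS (open row3); precharges=4

Answer: M M M M M H M M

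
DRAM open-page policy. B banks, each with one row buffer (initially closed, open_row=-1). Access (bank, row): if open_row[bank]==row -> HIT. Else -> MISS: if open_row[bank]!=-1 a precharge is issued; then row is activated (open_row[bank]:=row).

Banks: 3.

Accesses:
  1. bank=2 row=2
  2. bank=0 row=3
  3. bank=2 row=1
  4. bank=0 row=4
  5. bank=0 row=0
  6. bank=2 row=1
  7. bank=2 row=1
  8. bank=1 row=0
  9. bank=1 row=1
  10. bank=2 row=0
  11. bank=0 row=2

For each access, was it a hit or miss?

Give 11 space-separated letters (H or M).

Acc 1: bank2 row2 -> MISS (open row2); precharges=0
Acc 2: bank0 row3 -> MISS (open row3); precharges=0
Acc 3: bank2 row1 -> MISS (open row1); precharges=1
Acc 4: bank0 row4 -> MISS (open row4); precharges=2
Acc 5: bank0 row0 -> MISS (open row0); precharges=3
Acc 6: bank2 row1 -> HIT
Acc 7: bank2 row1 -> HIT
Acc 8: bank1 row0 -> MISS (open row0); precharges=3
Acc 9: bank1 row1 -> MISS (open row1); precharges=4
Acc 10: bank2 row0 -> MISS (open row0); precharges=5
Acc 11: bank0 row2 -> MISS (open row2); precharges=6

Answer: M M M M M H H M M M M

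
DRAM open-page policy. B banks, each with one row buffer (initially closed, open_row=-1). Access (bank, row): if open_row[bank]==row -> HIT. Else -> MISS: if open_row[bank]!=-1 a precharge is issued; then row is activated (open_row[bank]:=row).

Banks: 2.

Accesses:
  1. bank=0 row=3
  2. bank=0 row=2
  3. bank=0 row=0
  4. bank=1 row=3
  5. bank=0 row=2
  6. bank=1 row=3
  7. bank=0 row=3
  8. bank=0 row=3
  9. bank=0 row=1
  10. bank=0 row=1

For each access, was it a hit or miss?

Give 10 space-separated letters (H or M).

Answer: M M M M M H M H M H

Derivation:
Acc 1: bank0 row3 -> MISS (open row3); precharges=0
Acc 2: bank0 row2 -> MISS (open row2); precharges=1
Acc 3: bank0 row0 -> MISS (open row0); precharges=2
Acc 4: bank1 row3 -> MISS (open row3); precharges=2
Acc 5: bank0 row2 -> MISS (open row2); precharges=3
Acc 6: bank1 row3 -> HIT
Acc 7: bank0 row3 -> MISS (open row3); precharges=4
Acc 8: bank0 row3 -> HIT
Acc 9: bank0 row1 -> MISS (open row1); precharges=5
Acc 10: bank0 row1 -> HIT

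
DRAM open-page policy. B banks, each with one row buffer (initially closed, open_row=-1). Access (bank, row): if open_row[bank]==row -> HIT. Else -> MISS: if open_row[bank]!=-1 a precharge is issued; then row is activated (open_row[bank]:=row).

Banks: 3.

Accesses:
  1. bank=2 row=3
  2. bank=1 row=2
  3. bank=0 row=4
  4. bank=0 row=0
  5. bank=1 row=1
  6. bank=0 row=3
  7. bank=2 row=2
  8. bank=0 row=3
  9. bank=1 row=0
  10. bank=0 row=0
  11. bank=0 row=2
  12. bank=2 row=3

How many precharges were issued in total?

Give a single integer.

Answer: 8

Derivation:
Acc 1: bank2 row3 -> MISS (open row3); precharges=0
Acc 2: bank1 row2 -> MISS (open row2); precharges=0
Acc 3: bank0 row4 -> MISS (open row4); precharges=0
Acc 4: bank0 row0 -> MISS (open row0); precharges=1
Acc 5: bank1 row1 -> MISS (open row1); precharges=2
Acc 6: bank0 row3 -> MISS (open row3); precharges=3
Acc 7: bank2 row2 -> MISS (open row2); precharges=4
Acc 8: bank0 row3 -> HIT
Acc 9: bank1 row0 -> MISS (open row0); precharges=5
Acc 10: bank0 row0 -> MISS (open row0); precharges=6
Acc 11: bank0 row2 -> MISS (open row2); precharges=7
Acc 12: bank2 row3 -> MISS (open row3); precharges=8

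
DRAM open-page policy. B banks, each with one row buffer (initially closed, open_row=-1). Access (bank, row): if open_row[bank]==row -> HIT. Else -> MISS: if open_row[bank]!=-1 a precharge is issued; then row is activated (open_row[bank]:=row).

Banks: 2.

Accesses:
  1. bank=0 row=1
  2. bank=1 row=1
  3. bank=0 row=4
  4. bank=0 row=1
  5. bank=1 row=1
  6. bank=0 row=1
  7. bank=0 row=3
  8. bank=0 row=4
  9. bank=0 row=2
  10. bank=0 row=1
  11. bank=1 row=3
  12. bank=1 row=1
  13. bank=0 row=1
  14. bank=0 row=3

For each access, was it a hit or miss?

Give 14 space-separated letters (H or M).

Answer: M M M M H H M M M M M M H M

Derivation:
Acc 1: bank0 row1 -> MISS (open row1); precharges=0
Acc 2: bank1 row1 -> MISS (open row1); precharges=0
Acc 3: bank0 row4 -> MISS (open row4); precharges=1
Acc 4: bank0 row1 -> MISS (open row1); precharges=2
Acc 5: bank1 row1 -> HIT
Acc 6: bank0 row1 -> HIT
Acc 7: bank0 row3 -> MISS (open row3); precharges=3
Acc 8: bank0 row4 -> MISS (open row4); precharges=4
Acc 9: bank0 row2 -> MISS (open row2); precharges=5
Acc 10: bank0 row1 -> MISS (open row1); precharges=6
Acc 11: bank1 row3 -> MISS (open row3); precharges=7
Acc 12: bank1 row1 -> MISS (open row1); precharges=8
Acc 13: bank0 row1 -> HIT
Acc 14: bank0 row3 -> MISS (open row3); precharges=9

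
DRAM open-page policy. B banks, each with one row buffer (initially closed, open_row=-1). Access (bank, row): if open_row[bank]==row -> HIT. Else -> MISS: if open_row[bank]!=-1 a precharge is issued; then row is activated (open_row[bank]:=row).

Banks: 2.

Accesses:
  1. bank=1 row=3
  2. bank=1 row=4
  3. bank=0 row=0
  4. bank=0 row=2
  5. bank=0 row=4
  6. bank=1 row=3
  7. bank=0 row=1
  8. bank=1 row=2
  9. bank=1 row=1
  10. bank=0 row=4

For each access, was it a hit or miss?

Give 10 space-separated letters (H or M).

Answer: M M M M M M M M M M

Derivation:
Acc 1: bank1 row3 -> MISS (open row3); precharges=0
Acc 2: bank1 row4 -> MISS (open row4); precharges=1
Acc 3: bank0 row0 -> MISS (open row0); precharges=1
Acc 4: bank0 row2 -> MISS (open row2); precharges=2
Acc 5: bank0 row4 -> MISS (open row4); precharges=3
Acc 6: bank1 row3 -> MISS (open row3); precharges=4
Acc 7: bank0 row1 -> MISS (open row1); precharges=5
Acc 8: bank1 row2 -> MISS (open row2); precharges=6
Acc 9: bank1 row1 -> MISS (open row1); precharges=7
Acc 10: bank0 row4 -> MISS (open row4); precharges=8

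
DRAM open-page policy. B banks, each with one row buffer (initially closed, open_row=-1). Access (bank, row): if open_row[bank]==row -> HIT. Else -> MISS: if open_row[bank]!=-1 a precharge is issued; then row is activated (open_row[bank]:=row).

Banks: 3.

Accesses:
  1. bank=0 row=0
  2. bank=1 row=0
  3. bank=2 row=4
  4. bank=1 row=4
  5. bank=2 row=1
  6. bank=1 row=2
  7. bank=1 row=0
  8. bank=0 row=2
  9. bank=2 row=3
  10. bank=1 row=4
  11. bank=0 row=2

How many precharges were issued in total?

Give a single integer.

Answer: 7

Derivation:
Acc 1: bank0 row0 -> MISS (open row0); precharges=0
Acc 2: bank1 row0 -> MISS (open row0); precharges=0
Acc 3: bank2 row4 -> MISS (open row4); precharges=0
Acc 4: bank1 row4 -> MISS (open row4); precharges=1
Acc 5: bank2 row1 -> MISS (open row1); precharges=2
Acc 6: bank1 row2 -> MISS (open row2); precharges=3
Acc 7: bank1 row0 -> MISS (open row0); precharges=4
Acc 8: bank0 row2 -> MISS (open row2); precharges=5
Acc 9: bank2 row3 -> MISS (open row3); precharges=6
Acc 10: bank1 row4 -> MISS (open row4); precharges=7
Acc 11: bank0 row2 -> HIT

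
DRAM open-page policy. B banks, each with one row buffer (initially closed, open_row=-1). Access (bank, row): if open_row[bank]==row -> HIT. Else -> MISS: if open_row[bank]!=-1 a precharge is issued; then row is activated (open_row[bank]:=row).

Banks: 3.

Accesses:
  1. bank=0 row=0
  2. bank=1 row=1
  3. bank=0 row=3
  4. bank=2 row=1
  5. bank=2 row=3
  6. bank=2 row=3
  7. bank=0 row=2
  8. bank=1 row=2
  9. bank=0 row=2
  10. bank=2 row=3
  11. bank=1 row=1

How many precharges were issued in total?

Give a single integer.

Answer: 5

Derivation:
Acc 1: bank0 row0 -> MISS (open row0); precharges=0
Acc 2: bank1 row1 -> MISS (open row1); precharges=0
Acc 3: bank0 row3 -> MISS (open row3); precharges=1
Acc 4: bank2 row1 -> MISS (open row1); precharges=1
Acc 5: bank2 row3 -> MISS (open row3); precharges=2
Acc 6: bank2 row3 -> HIT
Acc 7: bank0 row2 -> MISS (open row2); precharges=3
Acc 8: bank1 row2 -> MISS (open row2); precharges=4
Acc 9: bank0 row2 -> HIT
Acc 10: bank2 row3 -> HIT
Acc 11: bank1 row1 -> MISS (open row1); precharges=5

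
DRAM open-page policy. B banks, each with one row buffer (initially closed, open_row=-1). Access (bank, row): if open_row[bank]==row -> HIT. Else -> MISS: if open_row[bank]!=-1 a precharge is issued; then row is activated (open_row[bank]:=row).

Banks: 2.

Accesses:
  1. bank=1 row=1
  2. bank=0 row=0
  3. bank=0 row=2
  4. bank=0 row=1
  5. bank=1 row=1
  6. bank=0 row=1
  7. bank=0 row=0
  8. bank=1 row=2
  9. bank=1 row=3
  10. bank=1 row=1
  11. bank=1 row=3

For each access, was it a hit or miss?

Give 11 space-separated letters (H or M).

Answer: M M M M H H M M M M M

Derivation:
Acc 1: bank1 row1 -> MISS (open row1); precharges=0
Acc 2: bank0 row0 -> MISS (open row0); precharges=0
Acc 3: bank0 row2 -> MISS (open row2); precharges=1
Acc 4: bank0 row1 -> MISS (open row1); precharges=2
Acc 5: bank1 row1 -> HIT
Acc 6: bank0 row1 -> HIT
Acc 7: bank0 row0 -> MISS (open row0); precharges=3
Acc 8: bank1 row2 -> MISS (open row2); precharges=4
Acc 9: bank1 row3 -> MISS (open row3); precharges=5
Acc 10: bank1 row1 -> MISS (open row1); precharges=6
Acc 11: bank1 row3 -> MISS (open row3); precharges=7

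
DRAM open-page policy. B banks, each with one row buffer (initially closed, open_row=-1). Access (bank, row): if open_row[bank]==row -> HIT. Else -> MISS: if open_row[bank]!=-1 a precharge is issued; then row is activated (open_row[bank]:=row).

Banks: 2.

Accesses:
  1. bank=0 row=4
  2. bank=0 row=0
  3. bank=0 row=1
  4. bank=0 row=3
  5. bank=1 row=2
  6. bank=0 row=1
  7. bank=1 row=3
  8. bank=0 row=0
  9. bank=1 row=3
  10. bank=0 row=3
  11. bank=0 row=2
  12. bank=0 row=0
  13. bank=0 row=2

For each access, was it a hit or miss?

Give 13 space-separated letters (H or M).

Answer: M M M M M M M M H M M M M

Derivation:
Acc 1: bank0 row4 -> MISS (open row4); precharges=0
Acc 2: bank0 row0 -> MISS (open row0); precharges=1
Acc 3: bank0 row1 -> MISS (open row1); precharges=2
Acc 4: bank0 row3 -> MISS (open row3); precharges=3
Acc 5: bank1 row2 -> MISS (open row2); precharges=3
Acc 6: bank0 row1 -> MISS (open row1); precharges=4
Acc 7: bank1 row3 -> MISS (open row3); precharges=5
Acc 8: bank0 row0 -> MISS (open row0); precharges=6
Acc 9: bank1 row3 -> HIT
Acc 10: bank0 row3 -> MISS (open row3); precharges=7
Acc 11: bank0 row2 -> MISS (open row2); precharges=8
Acc 12: bank0 row0 -> MISS (open row0); precharges=9
Acc 13: bank0 row2 -> MISS (open row2); precharges=10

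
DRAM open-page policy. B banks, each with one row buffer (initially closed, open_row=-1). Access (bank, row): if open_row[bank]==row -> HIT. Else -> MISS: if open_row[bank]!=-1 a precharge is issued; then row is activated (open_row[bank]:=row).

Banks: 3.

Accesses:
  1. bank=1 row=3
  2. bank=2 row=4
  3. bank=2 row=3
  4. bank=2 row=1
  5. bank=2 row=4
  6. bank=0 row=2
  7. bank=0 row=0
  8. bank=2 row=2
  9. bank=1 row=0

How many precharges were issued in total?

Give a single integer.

Answer: 6

Derivation:
Acc 1: bank1 row3 -> MISS (open row3); precharges=0
Acc 2: bank2 row4 -> MISS (open row4); precharges=0
Acc 3: bank2 row3 -> MISS (open row3); precharges=1
Acc 4: bank2 row1 -> MISS (open row1); precharges=2
Acc 5: bank2 row4 -> MISS (open row4); precharges=3
Acc 6: bank0 row2 -> MISS (open row2); precharges=3
Acc 7: bank0 row0 -> MISS (open row0); precharges=4
Acc 8: bank2 row2 -> MISS (open row2); precharges=5
Acc 9: bank1 row0 -> MISS (open row0); precharges=6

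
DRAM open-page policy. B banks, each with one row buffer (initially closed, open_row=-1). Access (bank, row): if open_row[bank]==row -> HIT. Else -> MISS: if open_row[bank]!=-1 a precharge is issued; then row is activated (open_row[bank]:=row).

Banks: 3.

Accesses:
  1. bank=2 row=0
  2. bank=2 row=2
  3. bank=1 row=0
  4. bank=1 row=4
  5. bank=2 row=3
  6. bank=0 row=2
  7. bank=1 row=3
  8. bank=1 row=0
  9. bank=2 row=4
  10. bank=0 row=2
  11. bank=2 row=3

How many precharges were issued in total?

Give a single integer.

Answer: 7

Derivation:
Acc 1: bank2 row0 -> MISS (open row0); precharges=0
Acc 2: bank2 row2 -> MISS (open row2); precharges=1
Acc 3: bank1 row0 -> MISS (open row0); precharges=1
Acc 4: bank1 row4 -> MISS (open row4); precharges=2
Acc 5: bank2 row3 -> MISS (open row3); precharges=3
Acc 6: bank0 row2 -> MISS (open row2); precharges=3
Acc 7: bank1 row3 -> MISS (open row3); precharges=4
Acc 8: bank1 row0 -> MISS (open row0); precharges=5
Acc 9: bank2 row4 -> MISS (open row4); precharges=6
Acc 10: bank0 row2 -> HIT
Acc 11: bank2 row3 -> MISS (open row3); precharges=7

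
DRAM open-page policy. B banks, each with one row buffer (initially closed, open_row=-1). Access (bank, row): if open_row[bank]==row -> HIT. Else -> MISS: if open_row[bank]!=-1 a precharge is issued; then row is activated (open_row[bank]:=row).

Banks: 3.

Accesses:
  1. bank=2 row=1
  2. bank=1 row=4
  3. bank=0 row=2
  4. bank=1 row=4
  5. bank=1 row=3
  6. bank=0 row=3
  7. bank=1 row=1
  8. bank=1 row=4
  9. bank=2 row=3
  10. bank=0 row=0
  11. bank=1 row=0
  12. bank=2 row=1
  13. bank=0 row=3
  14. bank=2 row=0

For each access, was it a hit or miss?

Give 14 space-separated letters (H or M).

Acc 1: bank2 row1 -> MISS (open row1); precharges=0
Acc 2: bank1 row4 -> MISS (open row4); precharges=0
Acc 3: bank0 row2 -> MISS (open row2); precharges=0
Acc 4: bank1 row4 -> HIT
Acc 5: bank1 row3 -> MISS (open row3); precharges=1
Acc 6: bank0 row3 -> MISS (open row3); precharges=2
Acc 7: bank1 row1 -> MISS (open row1); precharges=3
Acc 8: bank1 row4 -> MISS (open row4); precharges=4
Acc 9: bank2 row3 -> MISS (open row3); precharges=5
Acc 10: bank0 row0 -> MISS (open row0); precharges=6
Acc 11: bank1 row0 -> MISS (open row0); precharges=7
Acc 12: bank2 row1 -> MISS (open row1); precharges=8
Acc 13: bank0 row3 -> MISS (open row3); precharges=9
Acc 14: bank2 row0 -> MISS (open row0); precharges=10

Answer: M M M H M M M M M M M M M M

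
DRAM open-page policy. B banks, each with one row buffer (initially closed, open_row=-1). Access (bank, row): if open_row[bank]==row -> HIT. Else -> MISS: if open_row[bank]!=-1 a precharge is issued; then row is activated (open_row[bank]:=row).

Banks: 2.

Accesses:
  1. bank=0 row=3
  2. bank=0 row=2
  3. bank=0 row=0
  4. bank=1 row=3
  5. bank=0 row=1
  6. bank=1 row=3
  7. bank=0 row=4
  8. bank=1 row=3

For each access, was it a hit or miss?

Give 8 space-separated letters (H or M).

Answer: M M M M M H M H

Derivation:
Acc 1: bank0 row3 -> MISS (open row3); precharges=0
Acc 2: bank0 row2 -> MISS (open row2); precharges=1
Acc 3: bank0 row0 -> MISS (open row0); precharges=2
Acc 4: bank1 row3 -> MISS (open row3); precharges=2
Acc 5: bank0 row1 -> MISS (open row1); precharges=3
Acc 6: bank1 row3 -> HIT
Acc 7: bank0 row4 -> MISS (open row4); precharges=4
Acc 8: bank1 row3 -> HIT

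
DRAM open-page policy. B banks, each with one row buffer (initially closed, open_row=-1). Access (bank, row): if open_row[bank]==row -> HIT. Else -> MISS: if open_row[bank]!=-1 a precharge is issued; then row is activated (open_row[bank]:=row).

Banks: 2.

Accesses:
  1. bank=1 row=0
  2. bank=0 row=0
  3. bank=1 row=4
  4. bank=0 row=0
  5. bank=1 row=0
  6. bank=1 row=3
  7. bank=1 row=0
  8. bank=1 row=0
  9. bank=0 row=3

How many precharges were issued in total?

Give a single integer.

Answer: 5

Derivation:
Acc 1: bank1 row0 -> MISS (open row0); precharges=0
Acc 2: bank0 row0 -> MISS (open row0); precharges=0
Acc 3: bank1 row4 -> MISS (open row4); precharges=1
Acc 4: bank0 row0 -> HIT
Acc 5: bank1 row0 -> MISS (open row0); precharges=2
Acc 6: bank1 row3 -> MISS (open row3); precharges=3
Acc 7: bank1 row0 -> MISS (open row0); precharges=4
Acc 8: bank1 row0 -> HIT
Acc 9: bank0 row3 -> MISS (open row3); precharges=5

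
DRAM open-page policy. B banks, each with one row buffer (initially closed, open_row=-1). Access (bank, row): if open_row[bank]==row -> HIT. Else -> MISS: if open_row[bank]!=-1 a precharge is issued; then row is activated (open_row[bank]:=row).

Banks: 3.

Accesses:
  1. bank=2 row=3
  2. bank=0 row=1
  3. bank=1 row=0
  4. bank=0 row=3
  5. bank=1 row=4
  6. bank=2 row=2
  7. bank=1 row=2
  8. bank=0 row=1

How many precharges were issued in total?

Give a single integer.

Acc 1: bank2 row3 -> MISS (open row3); precharges=0
Acc 2: bank0 row1 -> MISS (open row1); precharges=0
Acc 3: bank1 row0 -> MISS (open row0); precharges=0
Acc 4: bank0 row3 -> MISS (open row3); precharges=1
Acc 5: bank1 row4 -> MISS (open row4); precharges=2
Acc 6: bank2 row2 -> MISS (open row2); precharges=3
Acc 7: bank1 row2 -> MISS (open row2); precharges=4
Acc 8: bank0 row1 -> MISS (open row1); precharges=5

Answer: 5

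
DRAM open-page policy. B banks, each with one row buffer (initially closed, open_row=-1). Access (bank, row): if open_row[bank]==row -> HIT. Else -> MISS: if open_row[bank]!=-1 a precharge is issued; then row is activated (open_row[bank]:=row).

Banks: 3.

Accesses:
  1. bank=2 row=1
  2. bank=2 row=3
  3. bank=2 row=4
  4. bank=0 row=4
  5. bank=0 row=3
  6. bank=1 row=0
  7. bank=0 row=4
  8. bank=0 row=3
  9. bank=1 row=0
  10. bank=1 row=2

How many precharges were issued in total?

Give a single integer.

Acc 1: bank2 row1 -> MISS (open row1); precharges=0
Acc 2: bank2 row3 -> MISS (open row3); precharges=1
Acc 3: bank2 row4 -> MISS (open row4); precharges=2
Acc 4: bank0 row4 -> MISS (open row4); precharges=2
Acc 5: bank0 row3 -> MISS (open row3); precharges=3
Acc 6: bank1 row0 -> MISS (open row0); precharges=3
Acc 7: bank0 row4 -> MISS (open row4); precharges=4
Acc 8: bank0 row3 -> MISS (open row3); precharges=5
Acc 9: bank1 row0 -> HIT
Acc 10: bank1 row2 -> MISS (open row2); precharges=6

Answer: 6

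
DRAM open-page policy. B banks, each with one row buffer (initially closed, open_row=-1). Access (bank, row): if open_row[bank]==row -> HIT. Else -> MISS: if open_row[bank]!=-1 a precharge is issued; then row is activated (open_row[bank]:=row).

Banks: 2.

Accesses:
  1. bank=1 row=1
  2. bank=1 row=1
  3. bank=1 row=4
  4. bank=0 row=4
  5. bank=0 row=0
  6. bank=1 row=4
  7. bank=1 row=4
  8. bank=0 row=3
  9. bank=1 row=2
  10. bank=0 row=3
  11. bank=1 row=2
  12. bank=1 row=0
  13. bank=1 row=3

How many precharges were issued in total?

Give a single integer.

Acc 1: bank1 row1 -> MISS (open row1); precharges=0
Acc 2: bank1 row1 -> HIT
Acc 3: bank1 row4 -> MISS (open row4); precharges=1
Acc 4: bank0 row4 -> MISS (open row4); precharges=1
Acc 5: bank0 row0 -> MISS (open row0); precharges=2
Acc 6: bank1 row4 -> HIT
Acc 7: bank1 row4 -> HIT
Acc 8: bank0 row3 -> MISS (open row3); precharges=3
Acc 9: bank1 row2 -> MISS (open row2); precharges=4
Acc 10: bank0 row3 -> HIT
Acc 11: bank1 row2 -> HIT
Acc 12: bank1 row0 -> MISS (open row0); precharges=5
Acc 13: bank1 row3 -> MISS (open row3); precharges=6

Answer: 6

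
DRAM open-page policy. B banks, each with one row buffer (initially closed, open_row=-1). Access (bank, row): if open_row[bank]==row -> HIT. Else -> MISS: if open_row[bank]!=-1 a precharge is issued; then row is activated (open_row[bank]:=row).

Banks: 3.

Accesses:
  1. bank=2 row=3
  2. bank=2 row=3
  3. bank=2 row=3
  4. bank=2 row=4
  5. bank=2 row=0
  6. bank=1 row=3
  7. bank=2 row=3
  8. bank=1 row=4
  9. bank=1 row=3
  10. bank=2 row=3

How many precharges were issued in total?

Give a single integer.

Acc 1: bank2 row3 -> MISS (open row3); precharges=0
Acc 2: bank2 row3 -> HIT
Acc 3: bank2 row3 -> HIT
Acc 4: bank2 row4 -> MISS (open row4); precharges=1
Acc 5: bank2 row0 -> MISS (open row0); precharges=2
Acc 6: bank1 row3 -> MISS (open row3); precharges=2
Acc 7: bank2 row3 -> MISS (open row3); precharges=3
Acc 8: bank1 row4 -> MISS (open row4); precharges=4
Acc 9: bank1 row3 -> MISS (open row3); precharges=5
Acc 10: bank2 row3 -> HIT

Answer: 5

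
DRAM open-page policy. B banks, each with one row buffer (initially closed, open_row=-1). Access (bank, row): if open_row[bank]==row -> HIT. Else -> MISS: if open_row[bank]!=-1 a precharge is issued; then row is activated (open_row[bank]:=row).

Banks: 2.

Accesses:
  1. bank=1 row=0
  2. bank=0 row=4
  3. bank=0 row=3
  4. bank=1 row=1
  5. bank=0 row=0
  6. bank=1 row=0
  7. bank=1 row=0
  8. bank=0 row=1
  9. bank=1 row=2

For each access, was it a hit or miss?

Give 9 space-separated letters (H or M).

Acc 1: bank1 row0 -> MISS (open row0); precharges=0
Acc 2: bank0 row4 -> MISS (open row4); precharges=0
Acc 3: bank0 row3 -> MISS (open row3); precharges=1
Acc 4: bank1 row1 -> MISS (open row1); precharges=2
Acc 5: bank0 row0 -> MISS (open row0); precharges=3
Acc 6: bank1 row0 -> MISS (open row0); precharges=4
Acc 7: bank1 row0 -> HIT
Acc 8: bank0 row1 -> MISS (open row1); precharges=5
Acc 9: bank1 row2 -> MISS (open row2); precharges=6

Answer: M M M M M M H M M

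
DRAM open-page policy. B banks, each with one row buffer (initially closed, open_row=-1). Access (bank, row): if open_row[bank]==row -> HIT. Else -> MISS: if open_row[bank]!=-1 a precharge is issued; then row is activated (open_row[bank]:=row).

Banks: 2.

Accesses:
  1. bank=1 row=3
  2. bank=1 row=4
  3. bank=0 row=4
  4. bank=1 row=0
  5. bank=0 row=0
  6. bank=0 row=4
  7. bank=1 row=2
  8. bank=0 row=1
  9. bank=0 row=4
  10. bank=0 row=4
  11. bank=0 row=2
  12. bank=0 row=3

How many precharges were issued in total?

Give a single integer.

Answer: 9

Derivation:
Acc 1: bank1 row3 -> MISS (open row3); precharges=0
Acc 2: bank1 row4 -> MISS (open row4); precharges=1
Acc 3: bank0 row4 -> MISS (open row4); precharges=1
Acc 4: bank1 row0 -> MISS (open row0); precharges=2
Acc 5: bank0 row0 -> MISS (open row0); precharges=3
Acc 6: bank0 row4 -> MISS (open row4); precharges=4
Acc 7: bank1 row2 -> MISS (open row2); precharges=5
Acc 8: bank0 row1 -> MISS (open row1); precharges=6
Acc 9: bank0 row4 -> MISS (open row4); precharges=7
Acc 10: bank0 row4 -> HIT
Acc 11: bank0 row2 -> MISS (open row2); precharges=8
Acc 12: bank0 row3 -> MISS (open row3); precharges=9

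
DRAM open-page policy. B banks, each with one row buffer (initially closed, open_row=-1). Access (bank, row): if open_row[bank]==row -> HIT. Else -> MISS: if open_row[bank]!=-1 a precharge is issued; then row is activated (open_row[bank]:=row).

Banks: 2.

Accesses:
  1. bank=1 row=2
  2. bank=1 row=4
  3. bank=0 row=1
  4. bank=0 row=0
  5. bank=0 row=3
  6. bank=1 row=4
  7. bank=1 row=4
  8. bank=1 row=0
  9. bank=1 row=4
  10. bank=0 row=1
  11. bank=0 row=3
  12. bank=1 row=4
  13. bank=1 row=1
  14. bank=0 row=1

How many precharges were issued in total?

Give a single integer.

Acc 1: bank1 row2 -> MISS (open row2); precharges=0
Acc 2: bank1 row4 -> MISS (open row4); precharges=1
Acc 3: bank0 row1 -> MISS (open row1); precharges=1
Acc 4: bank0 row0 -> MISS (open row0); precharges=2
Acc 5: bank0 row3 -> MISS (open row3); precharges=3
Acc 6: bank1 row4 -> HIT
Acc 7: bank1 row4 -> HIT
Acc 8: bank1 row0 -> MISS (open row0); precharges=4
Acc 9: bank1 row4 -> MISS (open row4); precharges=5
Acc 10: bank0 row1 -> MISS (open row1); precharges=6
Acc 11: bank0 row3 -> MISS (open row3); precharges=7
Acc 12: bank1 row4 -> HIT
Acc 13: bank1 row1 -> MISS (open row1); precharges=8
Acc 14: bank0 row1 -> MISS (open row1); precharges=9

Answer: 9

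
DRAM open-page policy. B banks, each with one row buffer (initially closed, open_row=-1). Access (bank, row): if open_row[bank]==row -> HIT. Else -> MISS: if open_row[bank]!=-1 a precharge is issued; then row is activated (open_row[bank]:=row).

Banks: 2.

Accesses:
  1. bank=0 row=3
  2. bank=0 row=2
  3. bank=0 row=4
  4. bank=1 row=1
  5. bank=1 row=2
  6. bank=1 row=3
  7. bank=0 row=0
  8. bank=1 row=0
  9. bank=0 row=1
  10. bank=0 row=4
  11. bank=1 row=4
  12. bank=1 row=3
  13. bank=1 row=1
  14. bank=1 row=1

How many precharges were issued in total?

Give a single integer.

Answer: 11

Derivation:
Acc 1: bank0 row3 -> MISS (open row3); precharges=0
Acc 2: bank0 row2 -> MISS (open row2); precharges=1
Acc 3: bank0 row4 -> MISS (open row4); precharges=2
Acc 4: bank1 row1 -> MISS (open row1); precharges=2
Acc 5: bank1 row2 -> MISS (open row2); precharges=3
Acc 6: bank1 row3 -> MISS (open row3); precharges=4
Acc 7: bank0 row0 -> MISS (open row0); precharges=5
Acc 8: bank1 row0 -> MISS (open row0); precharges=6
Acc 9: bank0 row1 -> MISS (open row1); precharges=7
Acc 10: bank0 row4 -> MISS (open row4); precharges=8
Acc 11: bank1 row4 -> MISS (open row4); precharges=9
Acc 12: bank1 row3 -> MISS (open row3); precharges=10
Acc 13: bank1 row1 -> MISS (open row1); precharges=11
Acc 14: bank1 row1 -> HIT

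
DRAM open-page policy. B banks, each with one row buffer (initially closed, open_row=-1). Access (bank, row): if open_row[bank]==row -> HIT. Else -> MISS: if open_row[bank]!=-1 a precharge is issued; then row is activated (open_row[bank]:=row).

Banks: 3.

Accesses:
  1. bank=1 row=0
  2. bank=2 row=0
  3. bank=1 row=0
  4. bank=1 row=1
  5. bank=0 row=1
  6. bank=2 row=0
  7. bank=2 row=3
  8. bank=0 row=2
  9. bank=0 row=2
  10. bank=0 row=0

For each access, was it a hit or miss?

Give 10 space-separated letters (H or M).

Acc 1: bank1 row0 -> MISS (open row0); precharges=0
Acc 2: bank2 row0 -> MISS (open row0); precharges=0
Acc 3: bank1 row0 -> HIT
Acc 4: bank1 row1 -> MISS (open row1); precharges=1
Acc 5: bank0 row1 -> MISS (open row1); precharges=1
Acc 6: bank2 row0 -> HIT
Acc 7: bank2 row3 -> MISS (open row3); precharges=2
Acc 8: bank0 row2 -> MISS (open row2); precharges=3
Acc 9: bank0 row2 -> HIT
Acc 10: bank0 row0 -> MISS (open row0); precharges=4

Answer: M M H M M H M M H M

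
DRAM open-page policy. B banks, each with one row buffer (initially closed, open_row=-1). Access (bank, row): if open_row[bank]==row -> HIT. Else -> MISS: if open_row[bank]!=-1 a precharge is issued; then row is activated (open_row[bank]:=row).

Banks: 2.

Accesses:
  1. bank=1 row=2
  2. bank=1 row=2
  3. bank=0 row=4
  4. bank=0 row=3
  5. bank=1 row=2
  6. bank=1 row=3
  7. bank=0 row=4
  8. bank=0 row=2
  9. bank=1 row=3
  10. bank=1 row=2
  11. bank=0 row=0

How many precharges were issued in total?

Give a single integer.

Acc 1: bank1 row2 -> MISS (open row2); precharges=0
Acc 2: bank1 row2 -> HIT
Acc 3: bank0 row4 -> MISS (open row4); precharges=0
Acc 4: bank0 row3 -> MISS (open row3); precharges=1
Acc 5: bank1 row2 -> HIT
Acc 6: bank1 row3 -> MISS (open row3); precharges=2
Acc 7: bank0 row4 -> MISS (open row4); precharges=3
Acc 8: bank0 row2 -> MISS (open row2); precharges=4
Acc 9: bank1 row3 -> HIT
Acc 10: bank1 row2 -> MISS (open row2); precharges=5
Acc 11: bank0 row0 -> MISS (open row0); precharges=6

Answer: 6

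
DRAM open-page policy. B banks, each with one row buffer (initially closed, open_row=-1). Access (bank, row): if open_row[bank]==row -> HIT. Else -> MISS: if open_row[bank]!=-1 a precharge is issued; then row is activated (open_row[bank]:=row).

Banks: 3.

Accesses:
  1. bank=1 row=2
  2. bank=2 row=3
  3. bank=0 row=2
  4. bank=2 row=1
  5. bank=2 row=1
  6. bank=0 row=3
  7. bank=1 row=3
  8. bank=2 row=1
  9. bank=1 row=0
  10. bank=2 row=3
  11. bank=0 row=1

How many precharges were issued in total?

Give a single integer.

Acc 1: bank1 row2 -> MISS (open row2); precharges=0
Acc 2: bank2 row3 -> MISS (open row3); precharges=0
Acc 3: bank0 row2 -> MISS (open row2); precharges=0
Acc 4: bank2 row1 -> MISS (open row1); precharges=1
Acc 5: bank2 row1 -> HIT
Acc 6: bank0 row3 -> MISS (open row3); precharges=2
Acc 7: bank1 row3 -> MISS (open row3); precharges=3
Acc 8: bank2 row1 -> HIT
Acc 9: bank1 row0 -> MISS (open row0); precharges=4
Acc 10: bank2 row3 -> MISS (open row3); precharges=5
Acc 11: bank0 row1 -> MISS (open row1); precharges=6

Answer: 6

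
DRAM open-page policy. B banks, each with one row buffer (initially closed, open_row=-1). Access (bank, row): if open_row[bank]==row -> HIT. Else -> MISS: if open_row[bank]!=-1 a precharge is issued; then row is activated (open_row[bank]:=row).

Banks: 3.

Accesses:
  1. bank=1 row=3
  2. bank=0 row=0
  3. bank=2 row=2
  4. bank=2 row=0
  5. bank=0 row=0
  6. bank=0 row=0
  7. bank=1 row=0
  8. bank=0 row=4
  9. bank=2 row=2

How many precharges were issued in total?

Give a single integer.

Acc 1: bank1 row3 -> MISS (open row3); precharges=0
Acc 2: bank0 row0 -> MISS (open row0); precharges=0
Acc 3: bank2 row2 -> MISS (open row2); precharges=0
Acc 4: bank2 row0 -> MISS (open row0); precharges=1
Acc 5: bank0 row0 -> HIT
Acc 6: bank0 row0 -> HIT
Acc 7: bank1 row0 -> MISS (open row0); precharges=2
Acc 8: bank0 row4 -> MISS (open row4); precharges=3
Acc 9: bank2 row2 -> MISS (open row2); precharges=4

Answer: 4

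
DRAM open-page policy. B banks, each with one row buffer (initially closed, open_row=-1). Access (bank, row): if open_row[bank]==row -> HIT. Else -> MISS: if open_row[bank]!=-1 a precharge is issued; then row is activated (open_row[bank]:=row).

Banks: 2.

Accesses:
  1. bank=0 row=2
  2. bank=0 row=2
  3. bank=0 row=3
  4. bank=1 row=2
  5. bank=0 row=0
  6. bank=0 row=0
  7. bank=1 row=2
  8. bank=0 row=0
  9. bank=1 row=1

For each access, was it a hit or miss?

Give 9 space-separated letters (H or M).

Answer: M H M M M H H H M

Derivation:
Acc 1: bank0 row2 -> MISS (open row2); precharges=0
Acc 2: bank0 row2 -> HIT
Acc 3: bank0 row3 -> MISS (open row3); precharges=1
Acc 4: bank1 row2 -> MISS (open row2); precharges=1
Acc 5: bank0 row0 -> MISS (open row0); precharges=2
Acc 6: bank0 row0 -> HIT
Acc 7: bank1 row2 -> HIT
Acc 8: bank0 row0 -> HIT
Acc 9: bank1 row1 -> MISS (open row1); precharges=3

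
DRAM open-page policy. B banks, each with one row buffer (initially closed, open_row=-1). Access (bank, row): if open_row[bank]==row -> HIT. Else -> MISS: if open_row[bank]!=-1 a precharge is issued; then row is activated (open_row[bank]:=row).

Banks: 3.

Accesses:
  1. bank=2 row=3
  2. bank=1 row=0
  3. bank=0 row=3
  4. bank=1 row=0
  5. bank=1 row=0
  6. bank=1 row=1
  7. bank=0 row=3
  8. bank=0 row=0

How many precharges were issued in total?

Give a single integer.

Answer: 2

Derivation:
Acc 1: bank2 row3 -> MISS (open row3); precharges=0
Acc 2: bank1 row0 -> MISS (open row0); precharges=0
Acc 3: bank0 row3 -> MISS (open row3); precharges=0
Acc 4: bank1 row0 -> HIT
Acc 5: bank1 row0 -> HIT
Acc 6: bank1 row1 -> MISS (open row1); precharges=1
Acc 7: bank0 row3 -> HIT
Acc 8: bank0 row0 -> MISS (open row0); precharges=2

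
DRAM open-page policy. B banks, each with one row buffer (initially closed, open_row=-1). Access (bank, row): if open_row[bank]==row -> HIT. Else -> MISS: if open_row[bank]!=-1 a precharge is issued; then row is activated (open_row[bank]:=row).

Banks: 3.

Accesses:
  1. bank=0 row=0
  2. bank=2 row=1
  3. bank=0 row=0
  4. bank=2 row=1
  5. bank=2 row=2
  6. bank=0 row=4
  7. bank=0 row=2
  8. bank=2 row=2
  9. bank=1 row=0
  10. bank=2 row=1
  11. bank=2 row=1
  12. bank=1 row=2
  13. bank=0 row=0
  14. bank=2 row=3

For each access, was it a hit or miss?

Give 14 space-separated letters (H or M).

Answer: M M H H M M M H M M H M M M

Derivation:
Acc 1: bank0 row0 -> MISS (open row0); precharges=0
Acc 2: bank2 row1 -> MISS (open row1); precharges=0
Acc 3: bank0 row0 -> HIT
Acc 4: bank2 row1 -> HIT
Acc 5: bank2 row2 -> MISS (open row2); precharges=1
Acc 6: bank0 row4 -> MISS (open row4); precharges=2
Acc 7: bank0 row2 -> MISS (open row2); precharges=3
Acc 8: bank2 row2 -> HIT
Acc 9: bank1 row0 -> MISS (open row0); precharges=3
Acc 10: bank2 row1 -> MISS (open row1); precharges=4
Acc 11: bank2 row1 -> HIT
Acc 12: bank1 row2 -> MISS (open row2); precharges=5
Acc 13: bank0 row0 -> MISS (open row0); precharges=6
Acc 14: bank2 row3 -> MISS (open row3); precharges=7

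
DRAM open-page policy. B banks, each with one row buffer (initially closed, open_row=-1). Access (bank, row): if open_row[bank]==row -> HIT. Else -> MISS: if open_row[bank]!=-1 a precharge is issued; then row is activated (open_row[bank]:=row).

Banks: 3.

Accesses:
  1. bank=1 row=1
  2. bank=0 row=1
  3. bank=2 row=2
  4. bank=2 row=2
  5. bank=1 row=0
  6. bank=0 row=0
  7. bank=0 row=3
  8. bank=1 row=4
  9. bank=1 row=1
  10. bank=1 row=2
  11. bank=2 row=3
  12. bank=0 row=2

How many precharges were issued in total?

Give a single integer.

Acc 1: bank1 row1 -> MISS (open row1); precharges=0
Acc 2: bank0 row1 -> MISS (open row1); precharges=0
Acc 3: bank2 row2 -> MISS (open row2); precharges=0
Acc 4: bank2 row2 -> HIT
Acc 5: bank1 row0 -> MISS (open row0); precharges=1
Acc 6: bank0 row0 -> MISS (open row0); precharges=2
Acc 7: bank0 row3 -> MISS (open row3); precharges=3
Acc 8: bank1 row4 -> MISS (open row4); precharges=4
Acc 9: bank1 row1 -> MISS (open row1); precharges=5
Acc 10: bank1 row2 -> MISS (open row2); precharges=6
Acc 11: bank2 row3 -> MISS (open row3); precharges=7
Acc 12: bank0 row2 -> MISS (open row2); precharges=8

Answer: 8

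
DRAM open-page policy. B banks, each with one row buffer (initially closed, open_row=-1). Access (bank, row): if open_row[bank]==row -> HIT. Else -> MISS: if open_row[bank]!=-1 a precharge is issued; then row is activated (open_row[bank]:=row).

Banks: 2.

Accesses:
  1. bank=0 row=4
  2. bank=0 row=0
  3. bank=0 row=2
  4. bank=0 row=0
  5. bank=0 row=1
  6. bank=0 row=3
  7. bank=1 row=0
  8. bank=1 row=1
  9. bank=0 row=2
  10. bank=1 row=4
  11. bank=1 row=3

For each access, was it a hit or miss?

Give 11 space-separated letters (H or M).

Acc 1: bank0 row4 -> MISS (open row4); precharges=0
Acc 2: bank0 row0 -> MISS (open row0); precharges=1
Acc 3: bank0 row2 -> MISS (open row2); precharges=2
Acc 4: bank0 row0 -> MISS (open row0); precharges=3
Acc 5: bank0 row1 -> MISS (open row1); precharges=4
Acc 6: bank0 row3 -> MISS (open row3); precharges=5
Acc 7: bank1 row0 -> MISS (open row0); precharges=5
Acc 8: bank1 row1 -> MISS (open row1); precharges=6
Acc 9: bank0 row2 -> MISS (open row2); precharges=7
Acc 10: bank1 row4 -> MISS (open row4); precharges=8
Acc 11: bank1 row3 -> MISS (open row3); precharges=9

Answer: M M M M M M M M M M M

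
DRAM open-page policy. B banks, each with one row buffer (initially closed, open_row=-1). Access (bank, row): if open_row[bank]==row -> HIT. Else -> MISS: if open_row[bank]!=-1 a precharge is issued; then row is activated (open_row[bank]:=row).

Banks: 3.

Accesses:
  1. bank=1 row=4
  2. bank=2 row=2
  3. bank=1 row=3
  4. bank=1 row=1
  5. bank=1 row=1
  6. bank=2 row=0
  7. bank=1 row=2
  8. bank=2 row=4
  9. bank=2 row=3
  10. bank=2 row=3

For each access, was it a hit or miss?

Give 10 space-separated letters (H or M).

Acc 1: bank1 row4 -> MISS (open row4); precharges=0
Acc 2: bank2 row2 -> MISS (open row2); precharges=0
Acc 3: bank1 row3 -> MISS (open row3); precharges=1
Acc 4: bank1 row1 -> MISS (open row1); precharges=2
Acc 5: bank1 row1 -> HIT
Acc 6: bank2 row0 -> MISS (open row0); precharges=3
Acc 7: bank1 row2 -> MISS (open row2); precharges=4
Acc 8: bank2 row4 -> MISS (open row4); precharges=5
Acc 9: bank2 row3 -> MISS (open row3); precharges=6
Acc 10: bank2 row3 -> HIT

Answer: M M M M H M M M M H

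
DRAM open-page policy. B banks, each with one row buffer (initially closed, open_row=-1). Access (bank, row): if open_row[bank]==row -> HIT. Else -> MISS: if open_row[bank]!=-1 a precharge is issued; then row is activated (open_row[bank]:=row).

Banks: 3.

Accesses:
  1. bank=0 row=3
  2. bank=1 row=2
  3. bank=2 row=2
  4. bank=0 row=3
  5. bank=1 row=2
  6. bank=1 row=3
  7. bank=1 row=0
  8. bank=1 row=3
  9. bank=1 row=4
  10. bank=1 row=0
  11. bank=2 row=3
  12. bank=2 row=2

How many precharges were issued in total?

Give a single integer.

Answer: 7

Derivation:
Acc 1: bank0 row3 -> MISS (open row3); precharges=0
Acc 2: bank1 row2 -> MISS (open row2); precharges=0
Acc 3: bank2 row2 -> MISS (open row2); precharges=0
Acc 4: bank0 row3 -> HIT
Acc 5: bank1 row2 -> HIT
Acc 6: bank1 row3 -> MISS (open row3); precharges=1
Acc 7: bank1 row0 -> MISS (open row0); precharges=2
Acc 8: bank1 row3 -> MISS (open row3); precharges=3
Acc 9: bank1 row4 -> MISS (open row4); precharges=4
Acc 10: bank1 row0 -> MISS (open row0); precharges=5
Acc 11: bank2 row3 -> MISS (open row3); precharges=6
Acc 12: bank2 row2 -> MISS (open row2); precharges=7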